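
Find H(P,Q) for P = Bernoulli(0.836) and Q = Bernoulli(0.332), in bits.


H(P,Q) = -p*log2(q) - (1-p)*log2(1-q). -0.836*log2(0.332) = 1.329863; -0.164*log2(0.668) = 0.095461. H(P,Q) = 1.329863 + 0.095461 = 1.4253

1.4253 bits


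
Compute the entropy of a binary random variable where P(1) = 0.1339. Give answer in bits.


H = -p*log2(p) - (1-p)*log2(1-p). -0.1339*log2(0.1339) = 0.388413; -0.8661*log2(0.8661) = 0.179624. H = 0.388413 + 0.179624 = 0.568

0.568 bits


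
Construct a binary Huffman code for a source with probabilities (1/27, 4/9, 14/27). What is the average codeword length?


Huffman construction (repeatedly merge the two least-probable nodes; each merge adds 1 bit to every symbol beneath it): 1/27 + 4/9 = 13/27; 13/27 + 14/27 = 1. Resulting codeword lengths (in the order the probabilities were given): (2, 2, 1). L_avg = sum(p_i * l_i) = 1/27*2 + 4/9*2 + 14/27*1 = 40/27 = 1.4815

1.4815 bits


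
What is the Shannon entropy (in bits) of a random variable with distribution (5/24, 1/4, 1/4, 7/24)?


H = -sum(p_i * log2(p_i)). Terms: -(5/24)*log2(5/24) = 0.471466; -(1/4)*log2(1/4) = 0.500000; -(1/4)*log2(1/4) = 0.500000; -(7/24)*log2(7/24) = 0.518469. H = 0.471466 + 0.500000 + 0.500000 + 0.518469 = 1.9899

1.9899 bits


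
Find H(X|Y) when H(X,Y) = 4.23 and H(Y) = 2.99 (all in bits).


H(X|Y) = H(X,Y) - H(Y) = 4.23 - 2.99 = 1.24

1.24 bits


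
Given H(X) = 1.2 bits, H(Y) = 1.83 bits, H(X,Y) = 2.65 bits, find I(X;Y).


I(X;Y) = H(X) + H(Y) - H(X,Y) = 1.2 + 1.83 - 2.65 = 0.38

0.38 bits


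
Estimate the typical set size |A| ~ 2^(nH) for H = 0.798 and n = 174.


log2|A_typical| = nH = 174 * 0.798 = 138.852, so |A_typical| ~ 2^138.852 = 6.290e+41

6.290e+41


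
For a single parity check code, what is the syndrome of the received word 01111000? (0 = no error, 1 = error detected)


Syndrome = XOR of all bits = 0 XOR 1 XOR 1 XOR 1 XOR 1 XOR 0 XOR 0 XOR 0 = 0

0


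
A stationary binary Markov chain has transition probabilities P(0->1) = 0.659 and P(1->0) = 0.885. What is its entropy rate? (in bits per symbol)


Stationary distribution: pi_0 = p10/(p01+p10) = 0.5732, pi_1 = 0.4268. Entropy rate H' = pi_0*H(p01) + pi_1*H(p10) = 0.5732*0.9258 + 0.4268*0.5148 = 0.7504

0.7504 bits/symbol


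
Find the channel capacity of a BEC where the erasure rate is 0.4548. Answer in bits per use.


C = 1 - epsilon = 1 - 0.4548 = 0.5452

0.5452 bits


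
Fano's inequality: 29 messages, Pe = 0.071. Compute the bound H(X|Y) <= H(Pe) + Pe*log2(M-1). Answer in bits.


H(Pe) = -Pe*log2(Pe) - (1-Pe)*log2(1-Pe) = -0.071*log2(0.071) - 0.929*log2(0.929) = 0.270939 + 0.098706 = 0.3696. Pe*log2(M-1) = 0.071*log2(28) = 0.341322. Bound = H(Pe) + Pe*log2(M-1) = 0.270939 + 0.098706 + 0.341322 = 0.711

0.711 bits


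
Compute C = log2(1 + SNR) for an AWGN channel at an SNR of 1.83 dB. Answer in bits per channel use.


SNR_linear = 10^(1.83/10) = 1.5241; C = log2(1 + SNR_linear) = log2(1 + 1.5241) = 1.3357

1.3357 bits/channel use


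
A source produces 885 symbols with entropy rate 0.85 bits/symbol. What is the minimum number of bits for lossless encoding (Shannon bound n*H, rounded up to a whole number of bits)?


Minimum bits >= n * H = 885 * 0.85 = 752.25, rounded up to a whole number of bits = 753

753 bits


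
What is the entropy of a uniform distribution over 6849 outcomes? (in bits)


H = log2(n) = log2(6849) = 12.7417

12.7417 bits


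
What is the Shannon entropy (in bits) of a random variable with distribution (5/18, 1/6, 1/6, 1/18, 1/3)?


H = -sum(p_i * log2(p_i)). Terms: -(5/18)*log2(5/18) = 0.513332; -(1/6)*log2(1/6) = 0.430827; -(1/6)*log2(1/6) = 0.430827; -(1/18)*log2(1/18) = 0.231663; -(1/3)*log2(1/3) = 0.528321. H = 0.513332 + 0.430827 + 0.430827 + 0.231663 + 0.528321 = 2.135

2.135 bits


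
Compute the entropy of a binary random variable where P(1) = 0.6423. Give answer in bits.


H = -p*log2(p) - (1-p)*log2(1-p). -0.6423*log2(0.6423) = 0.410225; -0.3577*log2(0.3577) = 0.530533. H = 0.410225 + 0.530533 = 0.9408

0.9408 bits


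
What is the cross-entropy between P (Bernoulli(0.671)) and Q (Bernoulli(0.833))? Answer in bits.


H(P,Q) = -p*log2(q) - (1-p)*log2(1-q). -0.671*log2(0.833) = 0.176883; -0.329*log2(0.167) = 0.849504. H(P,Q) = 0.176883 + 0.849504 = 1.0264

1.0264 bits


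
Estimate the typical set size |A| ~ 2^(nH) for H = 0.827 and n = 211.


log2|A_typical| = nH = 211 * 0.827 = 174.497, so |A_typical| ~ 2^174.497 = 3.379e+52

3.379e+52


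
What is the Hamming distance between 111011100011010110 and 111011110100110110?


Count differing positions: . . . . . . . ^ . ^ ^ ^ ^ . . . . . = 5 differences

5


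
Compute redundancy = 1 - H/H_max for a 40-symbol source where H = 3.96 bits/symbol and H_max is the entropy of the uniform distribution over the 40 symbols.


H_max = log2(K) = log2(40) = 5.3219 bits/symbol. Redundancy = 1 - H/H_max = 1 - 3.96/5.3219 = 1 - 0.7441 = 0.2559

0.2559


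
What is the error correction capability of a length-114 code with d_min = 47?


Correction capability = floor((d-1)/2) = floor((47-1)/2) = 23

23 errors


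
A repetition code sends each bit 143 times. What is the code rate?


Rate = k/n = 1/143

1/143


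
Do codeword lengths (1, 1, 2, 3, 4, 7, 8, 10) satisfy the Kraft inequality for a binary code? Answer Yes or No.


Kraft sum = sum(2^(-l_i)) = 1.4502, need <= 1. Result: violated (a binary prefix-free code with these lengths cannot exist)

No


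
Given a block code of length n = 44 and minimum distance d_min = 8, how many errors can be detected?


Detection capability = d_min - 1 = 8 - 1 = 7

7 errors


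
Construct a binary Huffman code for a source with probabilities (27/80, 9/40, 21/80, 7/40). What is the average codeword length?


Huffman construction (repeatedly merge the two least-probable nodes; each merge adds 1 bit to every symbol beneath it): 7/40 + 9/40 = 2/5; 21/80 + 27/80 = 3/5; 2/5 + 3/5 = 1. Resulting codeword lengths (in the order the probabilities were given): (2, 2, 2, 2). L_avg = sum(p_i * l_i) = 27/80*2 + 9/40*2 + 21/80*2 + 7/40*2 = 2

2.0 bits


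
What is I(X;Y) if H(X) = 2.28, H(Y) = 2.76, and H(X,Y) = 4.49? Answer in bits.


I(X;Y) = H(X) + H(Y) - H(X,Y) = 2.28 + 2.76 - 4.49 = 0.55

0.55 bits


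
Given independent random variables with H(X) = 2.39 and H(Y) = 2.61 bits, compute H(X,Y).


For independent variables, H(X,Y) = H(X) + H(Y) = 2.39 + 2.61 = 5.0

5.0 bits


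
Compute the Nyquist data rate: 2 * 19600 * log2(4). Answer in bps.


Rate = 2 * B * log2(M) = 2 * 19600 * 2.0 = 78400.0

78400.0 bps


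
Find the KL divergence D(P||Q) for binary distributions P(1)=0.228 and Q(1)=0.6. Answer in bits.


KL = p*log2(p/q) + (1-p)*log2((1-p)/(1-q)) = 0.228*log2(0.228/0.6) + 0.772*log2(0.772/0.4) = 0.414

0.414 bits


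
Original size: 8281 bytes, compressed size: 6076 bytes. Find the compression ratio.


Ratio = original / compressed = 8281 / 6076 = 1.3629

1.3629


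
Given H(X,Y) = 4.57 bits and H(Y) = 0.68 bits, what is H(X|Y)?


H(X|Y) = H(X,Y) - H(Y) = 4.57 - 0.68 = 3.89

3.89 bits


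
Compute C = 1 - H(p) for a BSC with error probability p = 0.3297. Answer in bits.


H(p) = -p*log2(p) - (1-p)*log2(1-p) = -0.3297*log2(0.3297) - 0.6703*log2(0.6703) = 0.527775 + 0.386844 = 0.9146. C = 1 - H(p) = 1 - 0.9146 = 0.0854

0.0854 bits


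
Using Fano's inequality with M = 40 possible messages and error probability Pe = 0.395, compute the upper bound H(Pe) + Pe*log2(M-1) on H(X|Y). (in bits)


H(Pe) = -Pe*log2(Pe) - (1-Pe)*log2(1-Pe) = -0.395*log2(0.395) - 0.605*log2(0.605) = 0.529330 + 0.438621 = 0.968. Pe*log2(M-1) = 0.395*log2(39) = 2.087734. Bound = H(Pe) + Pe*log2(M-1) = 0.529330 + 0.438621 + 2.087734 = 3.0557

3.0557 bits


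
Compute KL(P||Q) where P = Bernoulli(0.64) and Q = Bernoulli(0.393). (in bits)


KL = p*log2(p/q) + (1-p)*log2((1-p)/(1-q)) = 0.64*log2(0.64/0.393) + 0.36*log2(0.36/0.607) = 0.1789

0.1789 bits


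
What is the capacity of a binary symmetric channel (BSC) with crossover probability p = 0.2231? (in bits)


H(p) = -p*log2(p) - (1-p)*log2(1-p) = -0.2231*log2(0.2231) - 0.7769*log2(0.7769) = 0.482841 + 0.282946 = 0.7658. C = 1 - H(p) = 1 - 0.7658 = 0.2342

0.2342 bits


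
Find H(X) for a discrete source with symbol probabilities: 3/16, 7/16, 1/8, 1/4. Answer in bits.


H = -sum(p_i * log2(p_i)). Terms: -(3/16)*log2(3/16) = 0.452820; -(7/16)*log2(7/16) = 0.521782; -(1/8)*log2(1/8) = 0.375000; -(1/4)*log2(1/4) = 0.500000. H = 0.452820 + 0.521782 + 0.375000 + 0.500000 = 1.8496

1.8496 bits


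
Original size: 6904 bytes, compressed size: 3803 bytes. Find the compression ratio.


Ratio = original / compressed = 6904 / 3803 = 1.8154

1.8154


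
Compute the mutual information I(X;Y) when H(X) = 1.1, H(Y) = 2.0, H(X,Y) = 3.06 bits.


I(X;Y) = H(X) + H(Y) - H(X,Y) = 1.1 + 2.0 - 3.06 = 0.04

0.04 bits


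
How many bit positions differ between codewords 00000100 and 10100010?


Count differing positions: ^ . ^ . . ^ ^ . = 4 differences

4


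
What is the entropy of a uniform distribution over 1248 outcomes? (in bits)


H = log2(n) = log2(1248) = 10.2854

10.2854 bits


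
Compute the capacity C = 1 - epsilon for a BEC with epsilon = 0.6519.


C = 1 - epsilon = 1 - 0.6519 = 0.3481

0.3481 bits


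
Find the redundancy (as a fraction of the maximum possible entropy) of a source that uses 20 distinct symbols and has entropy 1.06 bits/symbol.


H_max = log2(K) = log2(20) = 4.3219 bits/symbol. Redundancy = 1 - H/H_max = 1 - 1.06/4.3219 = 1 - 0.2453 = 0.7547

0.7547


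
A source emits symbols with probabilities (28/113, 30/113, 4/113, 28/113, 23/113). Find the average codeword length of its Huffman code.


Huffman construction (repeatedly merge the two least-probable nodes; each merge adds 1 bit to every symbol beneath it): 4/113 + 23/113 = 27/113; 27/113 + 28/113 = 55/113; 28/113 + 30/113 = 58/113; 55/113 + 58/113 = 1. Resulting codeword lengths (in the order the probabilities were given): (2, 2, 3, 2, 3). L_avg = sum(p_i * l_i) = 28/113*2 + 30/113*2 + 4/113*3 + 28/113*2 + 23/113*3 = 253/113 = 2.2389

2.2389 bits


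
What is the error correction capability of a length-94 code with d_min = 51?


Correction capability = floor((d-1)/2) = floor((51-1)/2) = 25

25 errors


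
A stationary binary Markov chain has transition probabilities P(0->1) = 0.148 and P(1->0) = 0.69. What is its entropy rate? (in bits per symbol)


Stationary distribution: pi_0 = p10/(p01+p10) = 0.8234, pi_1 = 0.1766. Entropy rate H' = pi_0*H(p01) + pi_1*H(p10) = 0.8234*0.6048 + 0.1766*0.8932 = 0.6557

0.6557 bits/symbol


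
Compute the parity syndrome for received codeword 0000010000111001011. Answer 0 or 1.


Syndrome = XOR of all bits = 0 XOR 0 XOR 0 XOR 0 XOR 0 XOR 1 XOR 0 XOR 0 XOR 0 XOR 0 XOR 1 XOR 1 XOR 1 XOR 0 XOR 0 XOR 1 XOR 0 XOR 1 XOR 1 = 1

1


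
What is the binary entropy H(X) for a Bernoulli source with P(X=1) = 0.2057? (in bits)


H = -p*log2(p) - (1-p)*log2(1-p). -0.2057*log2(0.2057) = 0.469281; -0.7943*log2(0.7943) = 0.263901. H = 0.469281 + 0.263901 = 0.7332

0.7332 bits


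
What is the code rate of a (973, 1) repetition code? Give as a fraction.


Rate = k/n = 1/973

1/973


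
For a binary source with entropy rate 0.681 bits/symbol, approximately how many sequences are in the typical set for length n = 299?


log2|A_typical| = nH = 299 * 0.681 = 203.619, so |A_typical| ~ 2^203.619 = 1.974e+61

1.974e+61


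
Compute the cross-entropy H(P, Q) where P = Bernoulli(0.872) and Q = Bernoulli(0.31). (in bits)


H(P,Q) = -p*log2(q) - (1-p)*log2(1-q). -0.872*log2(0.31) = 1.473383; -0.128*log2(0.69) = 0.068522. H(P,Q) = 1.473383 + 0.068522 = 1.5419

1.5419 bits


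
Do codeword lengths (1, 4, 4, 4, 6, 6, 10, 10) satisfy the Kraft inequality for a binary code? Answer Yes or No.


Kraft sum = sum(2^(-l_i)) = 0.7207, need <= 1. Result: satisfied (a binary prefix-free code with these lengths exists)

Yes


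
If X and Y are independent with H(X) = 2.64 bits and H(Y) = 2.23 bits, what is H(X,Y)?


For independent variables, H(X,Y) = H(X) + H(Y) = 2.64 + 2.23 = 4.87

4.87 bits


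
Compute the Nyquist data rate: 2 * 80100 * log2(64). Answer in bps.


Rate = 2 * B * log2(M) = 2 * 80100 * 6.0 = 961200.0

961200.0 bps


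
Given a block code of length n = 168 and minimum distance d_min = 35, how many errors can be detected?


Detection capability = d_min - 1 = 35 - 1 = 34

34 errors


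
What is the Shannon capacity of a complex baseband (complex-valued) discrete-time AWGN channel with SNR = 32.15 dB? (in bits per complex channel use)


SNR_linear = 10^(32.15/10) = 1640.5898; C = log2(1 + SNR_linear) = log2(1 + 1640.5898) = 10.6809

10.6809 bits/channel use


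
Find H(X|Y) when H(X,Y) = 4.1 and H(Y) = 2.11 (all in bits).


H(X|Y) = H(X,Y) - H(Y) = 4.1 - 2.11 = 1.99

1.99 bits


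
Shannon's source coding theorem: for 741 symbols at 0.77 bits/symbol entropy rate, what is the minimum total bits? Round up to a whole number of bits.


Minimum bits >= n * H = 741 * 0.77 = 570.57, rounded up to a whole number of bits = 571

571 bits


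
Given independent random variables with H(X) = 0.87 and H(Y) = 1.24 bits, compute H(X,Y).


For independent variables, H(X,Y) = H(X) + H(Y) = 0.87 + 1.24 = 2.11

2.11 bits


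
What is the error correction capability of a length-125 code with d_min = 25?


Correction capability = floor((d-1)/2) = floor((25-1)/2) = 12

12 errors


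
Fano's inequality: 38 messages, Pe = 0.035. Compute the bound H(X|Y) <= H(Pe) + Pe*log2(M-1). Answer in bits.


H(Pe) = -Pe*log2(Pe) - (1-Pe)*log2(1-Pe) = -0.035*log2(0.035) - 0.965*log2(0.965) = 0.169278 + 0.049600 = 0.2189. Pe*log2(M-1) = 0.035*log2(37) = 0.182331. Bound = H(Pe) + Pe*log2(M-1) = 0.169278 + 0.049600 + 0.182331 = 0.4012

0.4012 bits


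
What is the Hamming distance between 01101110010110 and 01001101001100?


Count differing positions: . . ^ . . . ^ ^ . ^ ^ . ^ . = 6 differences

6


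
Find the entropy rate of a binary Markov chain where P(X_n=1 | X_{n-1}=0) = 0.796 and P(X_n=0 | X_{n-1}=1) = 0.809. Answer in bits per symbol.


Stationary distribution: pi_0 = p10/(p01+p10) = 0.504, pi_1 = 0.496. Entropy rate H' = pi_0*H(p01) + pi_1*H(p10) = 0.504*0.7299 + 0.496*0.7036 = 0.7168

0.7168 bits/symbol


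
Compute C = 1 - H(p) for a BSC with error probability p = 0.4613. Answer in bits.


H(p) = -p*log2(p) - (1-p)*log2(1-p) = -0.4613*log2(0.4613) - 0.5387*log2(0.5387) = 0.514914 + 0.480761 = 0.9957. C = 1 - H(p) = 1 - 0.9957 = 0.0043

0.0043 bits


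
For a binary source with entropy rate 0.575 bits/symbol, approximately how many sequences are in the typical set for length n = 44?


log2|A_typical| = nH = 44 * 0.575 = 25.3, so |A_typical| ~ 2^25.3 = 4.131e+07

4.131e+07


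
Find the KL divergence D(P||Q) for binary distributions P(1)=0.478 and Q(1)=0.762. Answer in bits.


KL = p*log2(p/q) + (1-p)*log2((1-p)/(1-q)) = 0.478*log2(0.478/0.762) + 0.522*log2(0.522/0.238) = 0.2699

0.2699 bits


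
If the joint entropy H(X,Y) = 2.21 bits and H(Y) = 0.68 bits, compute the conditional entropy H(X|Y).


H(X|Y) = H(X,Y) - H(Y) = 2.21 - 0.68 = 1.53

1.53 bits


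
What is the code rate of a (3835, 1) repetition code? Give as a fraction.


Rate = k/n = 1/3835

1/3835


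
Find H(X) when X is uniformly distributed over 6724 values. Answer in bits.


H = log2(n) = log2(6724) = 12.7151

12.7151 bits


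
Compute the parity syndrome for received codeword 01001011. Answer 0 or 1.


Syndrome = XOR of all bits = 0 XOR 1 XOR 0 XOR 0 XOR 1 XOR 0 XOR 1 XOR 1 = 0

0


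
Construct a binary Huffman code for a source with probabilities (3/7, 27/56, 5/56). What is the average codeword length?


Huffman construction (repeatedly merge the two least-probable nodes; each merge adds 1 bit to every symbol beneath it): 5/56 + 3/7 = 29/56; 27/56 + 29/56 = 1. Resulting codeword lengths (in the order the probabilities were given): (2, 1, 2). L_avg = sum(p_i * l_i) = 3/7*2 + 27/56*1 + 5/56*2 = 85/56 = 1.5179

1.5179 bits


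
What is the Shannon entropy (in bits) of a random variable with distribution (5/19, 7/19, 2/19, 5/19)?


H = -sum(p_i * log2(p_i)). Terms: -(5/19)*log2(5/19) = 0.506842; -(7/19)*log2(7/19) = 0.530737; -(2/19)*log2(2/19) = 0.341887; -(5/19)*log2(5/19) = 0.506842. H = 0.506842 + 0.530737 + 0.341887 + 0.506842 = 1.8863

1.8863 bits


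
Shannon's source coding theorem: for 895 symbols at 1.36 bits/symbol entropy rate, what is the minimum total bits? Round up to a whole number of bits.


Minimum bits >= n * H = 895 * 1.36 = 1217.2, rounded up to a whole number of bits = 1218

1218 bits


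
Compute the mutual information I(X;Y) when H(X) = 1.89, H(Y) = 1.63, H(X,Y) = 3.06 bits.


I(X;Y) = H(X) + H(Y) - H(X,Y) = 1.89 + 1.63 - 3.06 = 0.46

0.46 bits


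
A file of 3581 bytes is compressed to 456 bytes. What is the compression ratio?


Ratio = original / compressed = 3581 / 456 = 7.8531

7.8531


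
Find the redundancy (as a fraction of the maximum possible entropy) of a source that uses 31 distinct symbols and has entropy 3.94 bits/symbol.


H_max = log2(K) = log2(31) = 4.9542 bits/symbol. Redundancy = 1 - H/H_max = 1 - 3.94/4.9542 = 1 - 0.7953 = 0.2047

0.2047


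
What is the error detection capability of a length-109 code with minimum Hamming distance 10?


Detection capability = d_min - 1 = 10 - 1 = 9

9 errors


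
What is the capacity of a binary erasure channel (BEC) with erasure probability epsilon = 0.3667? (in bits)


C = 1 - epsilon = 1 - 0.3667 = 0.6333

0.6333 bits


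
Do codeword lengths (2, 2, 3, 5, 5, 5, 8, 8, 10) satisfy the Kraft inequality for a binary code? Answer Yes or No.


Kraft sum = sum(2^(-l_i)) = 0.7275, need <= 1. Result: satisfied (a binary prefix-free code with these lengths exists)

Yes


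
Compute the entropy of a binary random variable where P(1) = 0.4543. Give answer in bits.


H = -p*log2(p) - (1-p)*log2(1-p). -0.4543*log2(0.4543) = 0.517122; -0.5457*log2(0.5457) = 0.476844. H = 0.517122 + 0.476844 = 0.994

0.994 bits


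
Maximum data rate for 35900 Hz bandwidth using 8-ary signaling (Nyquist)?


Rate = 2 * B * log2(M) = 2 * 35900 * 3.0 = 215400.0

215400.0 bps


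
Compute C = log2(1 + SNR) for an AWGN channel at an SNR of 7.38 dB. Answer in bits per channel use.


SNR_linear = 10^(7.38/10) = 5.4702; C = log2(1 + SNR_linear) = log2(1 + 5.4702) = 2.6938

2.6938 bits/channel use


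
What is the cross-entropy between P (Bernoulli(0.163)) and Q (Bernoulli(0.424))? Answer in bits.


H(P,Q) = -p*log2(q) - (1-p)*log2(1-q). -0.163*log2(0.424) = 0.201772; -0.837*log2(0.576) = 0.666134. H(P,Q) = 0.201772 + 0.666134 = 0.8679

0.8679 bits


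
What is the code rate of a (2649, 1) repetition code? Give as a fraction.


Rate = k/n = 1/2649

1/2649


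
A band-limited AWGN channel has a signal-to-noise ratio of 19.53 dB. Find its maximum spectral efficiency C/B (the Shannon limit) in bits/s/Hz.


SNR_linear = 10^(19.53/10) = 89.7429; C/B = log2(1 + SNR_linear) = log2(1 + 89.7429) = 6.5037

6.5037 bits/s/Hz


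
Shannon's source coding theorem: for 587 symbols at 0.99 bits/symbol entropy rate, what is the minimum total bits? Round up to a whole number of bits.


Minimum bits >= n * H = 587 * 0.99 = 581.13, rounded up to a whole number of bits = 582

582 bits


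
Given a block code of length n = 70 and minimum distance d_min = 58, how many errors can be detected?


Detection capability = d_min - 1 = 58 - 1 = 57

57 errors


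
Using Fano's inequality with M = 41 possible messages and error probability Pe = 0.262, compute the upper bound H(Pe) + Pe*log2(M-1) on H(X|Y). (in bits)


H(Pe) = -Pe*log2(Pe) - (1-Pe)*log2(1-Pe) = -0.262*log2(0.262) - 0.738*log2(0.738) = 0.506279 + 0.323471 = 0.8297. Pe*log2(M-1) = 0.262*log2(40) = 1.394345. Bound = H(Pe) + Pe*log2(M-1) = 0.506279 + 0.323471 + 1.394345 = 2.2241

2.2241 bits


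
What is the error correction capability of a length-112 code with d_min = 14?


Correction capability = floor((d-1)/2) = floor((14-1)/2) = 6

6 errors


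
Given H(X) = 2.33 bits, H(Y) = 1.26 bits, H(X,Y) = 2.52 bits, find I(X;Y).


I(X;Y) = H(X) + H(Y) - H(X,Y) = 2.33 + 1.26 - 2.52 = 1.07

1.07 bits


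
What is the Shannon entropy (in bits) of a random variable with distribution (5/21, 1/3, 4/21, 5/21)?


H = -sum(p_i * log2(p_i)). Terms: -(5/21)*log2(5/21) = 0.492950; -(1/3)*log2(1/3) = 0.528321; -(4/21)*log2(4/21) = 0.455680; -(5/21)*log2(5/21) = 0.492950. H = 0.492950 + 0.528321 + 0.455680 + 0.492950 = 1.9699

1.9699 bits


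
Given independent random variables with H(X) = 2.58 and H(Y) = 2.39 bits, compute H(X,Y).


For independent variables, H(X,Y) = H(X) + H(Y) = 2.58 + 2.39 = 4.97

4.97 bits


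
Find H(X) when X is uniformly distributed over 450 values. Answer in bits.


H = log2(n) = log2(450) = 8.8138

8.8138 bits


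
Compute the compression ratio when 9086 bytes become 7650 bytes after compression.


Ratio = original / compressed = 9086 / 7650 = 1.1877

1.1877


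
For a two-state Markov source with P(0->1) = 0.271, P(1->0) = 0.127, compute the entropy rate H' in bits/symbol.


Stationary distribution: pi_0 = p10/(p01+p10) = 0.3191, pi_1 = 0.6809. Entropy rate H' = pi_0*H(p01) + pi_1*H(p10) = 0.3191*0.8429 + 0.6809*0.5492 = 0.6429

0.6429 bits/symbol


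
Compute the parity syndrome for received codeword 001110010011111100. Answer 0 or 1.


Syndrome = XOR of all bits = 0 XOR 0 XOR 1 XOR 1 XOR 1 XOR 0 XOR 0 XOR 1 XOR 0 XOR 0 XOR 1 XOR 1 XOR 1 XOR 1 XOR 1 XOR 1 XOR 0 XOR 0 = 0

0


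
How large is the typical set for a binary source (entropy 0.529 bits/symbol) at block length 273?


log2|A_typical| = nH = 273 * 0.529 = 144.417, so |A_typical| ~ 2^144.417 = 2.977e+43

2.977e+43


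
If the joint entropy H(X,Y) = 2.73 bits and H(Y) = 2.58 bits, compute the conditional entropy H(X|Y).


H(X|Y) = H(X,Y) - H(Y) = 2.73 - 2.58 = 0.15

0.15 bits


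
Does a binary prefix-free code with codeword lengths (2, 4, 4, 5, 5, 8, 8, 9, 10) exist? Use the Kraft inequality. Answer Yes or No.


Kraft sum = sum(2^(-l_i)) = 0.4482, need <= 1. Result: satisfied (a binary prefix-free code with these lengths exists)

Yes


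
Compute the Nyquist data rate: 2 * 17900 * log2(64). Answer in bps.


Rate = 2 * B * log2(M) = 2 * 17900 * 6.0 = 214800.0

214800.0 bps


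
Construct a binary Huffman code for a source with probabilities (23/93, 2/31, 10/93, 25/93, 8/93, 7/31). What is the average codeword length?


Huffman construction (repeatedly merge the two least-probable nodes; each merge adds 1 bit to every symbol beneath it): 2/31 + 8/93 = 14/93; 10/93 + 14/93 = 8/31; 7/31 + 23/93 = 44/93; 8/31 + 25/93 = 49/93; 44/93 + 49/93 = 1. Resulting codeword lengths (in the order the probabilities were given): (2, 4, 3, 2, 4, 2). L_avg = sum(p_i * l_i) = 23/93*2 + 2/31*4 + 10/93*3 + 25/93*2 + 8/93*4 + 7/31*2 = 224/93 = 2.4086

2.4086 bits


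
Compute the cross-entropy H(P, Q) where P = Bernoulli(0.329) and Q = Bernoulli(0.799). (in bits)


H(P,Q) = -p*log2(q) - (1-p)*log2(1-q). -0.329*log2(0.799) = 0.106508; -0.671*log2(0.201) = 1.553186. H(P,Q) = 0.106508 + 1.553186 = 1.6597

1.6597 bits


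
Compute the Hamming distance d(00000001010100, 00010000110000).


Count differing positions: . . . ^ . . . ^ ^ . . ^ . . = 4 differences

4


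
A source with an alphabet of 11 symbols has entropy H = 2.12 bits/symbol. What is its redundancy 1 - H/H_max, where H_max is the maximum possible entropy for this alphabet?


H_max = log2(K) = log2(11) = 3.4594 bits/symbol. Redundancy = 1 - H/H_max = 1 - 2.12/3.4594 = 1 - 0.6128 = 0.3872

0.3872


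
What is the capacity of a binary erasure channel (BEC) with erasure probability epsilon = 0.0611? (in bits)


C = 1 - epsilon = 1 - 0.0611 = 0.9389

0.9389 bits


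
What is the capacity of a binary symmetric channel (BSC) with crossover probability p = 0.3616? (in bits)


H(p) = -p*log2(p) - (1-p)*log2(1-p) = -0.3616*log2(0.3616) - 0.6384*log2(0.6384) = 0.530660 + 0.413343 = 0.944. C = 1 - H(p) = 1 - 0.944 = 0.056

0.056 bits


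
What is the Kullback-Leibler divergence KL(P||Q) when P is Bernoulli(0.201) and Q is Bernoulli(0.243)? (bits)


KL = p*log2(p/q) + (1-p)*log2((1-p)/(1-q)) = 0.201*log2(0.201/0.243) + 0.799*log2(0.799/0.757) = 0.0072

0.0072 bits


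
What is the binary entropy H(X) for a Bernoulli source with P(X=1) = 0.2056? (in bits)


H = -p*log2(p) - (1-p)*log2(1-p). -0.2056*log2(0.2056) = 0.469197; -0.7944*log2(0.7944) = 0.263790. H = 0.469197 + 0.263790 = 0.733

0.733 bits


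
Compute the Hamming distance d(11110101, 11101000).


Count differing positions: . . . ^ ^ ^ . ^ = 4 differences

4


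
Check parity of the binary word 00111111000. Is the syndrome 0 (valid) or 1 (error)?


Syndrome = XOR of all bits = 0 XOR 0 XOR 1 XOR 1 XOR 1 XOR 1 XOR 1 XOR 1 XOR 0 XOR 0 XOR 0 = 0

0


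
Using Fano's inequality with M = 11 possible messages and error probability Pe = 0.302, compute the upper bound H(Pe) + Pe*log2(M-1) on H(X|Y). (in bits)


H(Pe) = -Pe*log2(Pe) - (1-Pe)*log2(1-Pe) = -0.302*log2(0.302) - 0.698*log2(0.698) = 0.521669 + 0.362053 = 0.8837. Pe*log2(M-1) = 0.302*log2(10) = 1.003222. Bound = H(Pe) + Pe*log2(M-1) = 0.521669 + 0.362053 + 1.003222 = 1.8869

1.8869 bits


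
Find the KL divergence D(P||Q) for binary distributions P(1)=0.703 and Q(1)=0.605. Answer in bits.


KL = p*log2(p/q) + (1-p)*log2((1-p)/(1-q)) = 0.703*log2(0.703/0.605) + 0.297*log2(0.297/0.395) = 0.0301

0.0301 bits


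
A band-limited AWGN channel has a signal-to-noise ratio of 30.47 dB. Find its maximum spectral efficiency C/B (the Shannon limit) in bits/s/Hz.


SNR_linear = 10^(30.47/10) = 1114.2945; C/B = log2(1 + SNR_linear) = log2(1 + 1114.2945) = 10.1232

10.1232 bits/s/Hz


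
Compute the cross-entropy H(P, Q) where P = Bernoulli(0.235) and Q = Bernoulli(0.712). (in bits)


H(P,Q) = -p*log2(q) - (1-p)*log2(1-q). -0.235*log2(0.712) = 0.115162; -0.765*log2(0.288) = 1.373832. H(P,Q) = 0.115162 + 1.373832 = 1.489

1.489 bits


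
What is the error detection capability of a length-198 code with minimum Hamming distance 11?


Detection capability = d_min - 1 = 11 - 1 = 10

10 errors


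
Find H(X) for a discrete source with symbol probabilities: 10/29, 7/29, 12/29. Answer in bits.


H = -sum(p_i * log2(p_i)). Terms: -(10/29)*log2(10/29) = 0.529673; -(7/29)*log2(7/29) = 0.494979; -(12/29)*log2(12/29) = 0.526766. H = 0.529673 + 0.494979 + 0.526766 = 1.5514

1.5514 bits


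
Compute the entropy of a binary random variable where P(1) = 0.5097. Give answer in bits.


H = -p*log2(p) - (1-p)*log2(1-p). -0.5097*log2(0.5097) = 0.495571; -0.4903*log2(0.4903) = 0.504158. H = 0.495571 + 0.504158 = 0.9997

0.9997 bits


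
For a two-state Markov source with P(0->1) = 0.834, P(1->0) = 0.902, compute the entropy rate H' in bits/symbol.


Stationary distribution: pi_0 = p10/(p01+p10) = 0.5196, pi_1 = 0.4804. Entropy rate H' = pi_0*H(p01) + pi_1*H(p10) = 0.5196*0.6485 + 0.4804*0.4626 = 0.5592

0.5592 bits/symbol


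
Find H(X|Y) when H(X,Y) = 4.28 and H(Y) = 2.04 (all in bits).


H(X|Y) = H(X,Y) - H(Y) = 4.28 - 2.04 = 2.24

2.24 bits


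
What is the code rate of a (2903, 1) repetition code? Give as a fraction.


Rate = k/n = 1/2903

1/2903


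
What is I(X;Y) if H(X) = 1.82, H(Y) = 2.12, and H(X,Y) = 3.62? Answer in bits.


I(X;Y) = H(X) + H(Y) - H(X,Y) = 1.82 + 2.12 - 3.62 = 0.32

0.32 bits


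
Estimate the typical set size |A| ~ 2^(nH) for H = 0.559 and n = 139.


log2|A_typical| = nH = 139 * 0.559 = 77.701, so |A_typical| ~ 2^77.701 = 2.457e+23

2.457e+23


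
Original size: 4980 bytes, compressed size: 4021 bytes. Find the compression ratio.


Ratio = original / compressed = 4980 / 4021 = 1.2385

1.2385


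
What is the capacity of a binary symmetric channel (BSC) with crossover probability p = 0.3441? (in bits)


H(p) = -p*log2(p) - (1-p)*log2(1-p) = -0.3441*log2(0.3441) - 0.6559*log2(0.6559) = 0.529604 + 0.399084 = 0.9287. C = 1 - H(p) = 1 - 0.9287 = 0.0713

0.0713 bits


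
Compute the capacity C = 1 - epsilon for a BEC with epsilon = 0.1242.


C = 1 - epsilon = 1 - 0.1242 = 0.8758

0.8758 bits


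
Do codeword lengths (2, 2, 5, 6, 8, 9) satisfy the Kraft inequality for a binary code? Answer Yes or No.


Kraft sum = sum(2^(-l_i)) = 0.5527, need <= 1. Result: satisfied (a binary prefix-free code with these lengths exists)

Yes


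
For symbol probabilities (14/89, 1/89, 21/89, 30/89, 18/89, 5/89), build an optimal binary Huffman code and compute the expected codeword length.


Huffman construction (repeatedly merge the two least-probable nodes; each merge adds 1 bit to every symbol beneath it): 1/89 + 5/89 = 6/89; 6/89 + 14/89 = 20/89; 18/89 + 20/89 = 38/89; 21/89 + 30/89 = 51/89; 38/89 + 51/89 = 1. Resulting codeword lengths (in the order the probabilities were given): (3, 4, 2, 2, 2, 4). L_avg = sum(p_i * l_i) = 14/89*3 + 1/89*4 + 21/89*2 + 30/89*2 + 18/89*2 + 5/89*4 = 204/89 = 2.2921

2.2921 bits


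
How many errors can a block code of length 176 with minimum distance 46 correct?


Correction capability = floor((d-1)/2) = floor((46-1)/2) = 22

22 errors


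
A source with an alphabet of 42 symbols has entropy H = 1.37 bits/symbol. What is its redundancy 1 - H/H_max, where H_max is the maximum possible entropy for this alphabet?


H_max = log2(K) = log2(42) = 5.3923 bits/symbol. Redundancy = 1 - H/H_max = 1 - 1.37/5.3923 = 1 - 0.2541 = 0.7459

0.7459


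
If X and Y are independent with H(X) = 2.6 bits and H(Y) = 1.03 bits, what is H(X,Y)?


For independent variables, H(X,Y) = H(X) + H(Y) = 2.6 + 1.03 = 3.63

3.63 bits


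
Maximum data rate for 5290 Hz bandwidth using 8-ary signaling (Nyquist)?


Rate = 2 * B * log2(M) = 2 * 5290 * 3.0 = 31740.0

31740.0 bps


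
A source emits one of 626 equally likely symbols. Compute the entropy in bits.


H = log2(n) = log2(626) = 9.29

9.29 bits


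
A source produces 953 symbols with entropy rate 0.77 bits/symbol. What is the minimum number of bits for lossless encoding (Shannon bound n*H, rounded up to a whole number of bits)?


Minimum bits >= n * H = 953 * 0.77 = 733.81, rounded up to a whole number of bits = 734

734 bits


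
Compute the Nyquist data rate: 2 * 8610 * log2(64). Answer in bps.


Rate = 2 * B * log2(M) = 2 * 8610 * 6.0 = 103320.0

103320.0 bps


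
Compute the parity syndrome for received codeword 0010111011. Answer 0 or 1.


Syndrome = XOR of all bits = 0 XOR 0 XOR 1 XOR 0 XOR 1 XOR 1 XOR 1 XOR 0 XOR 1 XOR 1 = 0

0


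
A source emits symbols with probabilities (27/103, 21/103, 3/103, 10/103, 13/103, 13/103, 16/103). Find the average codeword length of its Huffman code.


Huffman construction (repeatedly merge the two least-probable nodes; each merge adds 1 bit to every symbol beneath it): 3/103 + 10/103 = 13/103; 13/103 + 13/103 = 26/103; 13/103 + 16/103 = 29/103; 21/103 + 26/103 = 47/103; 27/103 + 29/103 = 56/103; 47/103 + 56/103 = 1. Resulting codeword lengths (in the order the probabilities were given): (2, 2, 4, 4, 3, 3, 3). L_avg = sum(p_i * l_i) = 27/103*2 + 21/103*2 + 3/103*4 + 10/103*4 + 13/103*3 + 13/103*3 + 16/103*3 = 274/103 = 2.6602

2.6602 bits


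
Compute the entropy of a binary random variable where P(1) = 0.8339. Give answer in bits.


H = -p*log2(p) - (1-p)*log2(1-p). -0.8339*log2(0.8339) = 0.218527; -0.1661*log2(0.1661) = 0.430178. H = 0.218527 + 0.430178 = 0.6487

0.6487 bits


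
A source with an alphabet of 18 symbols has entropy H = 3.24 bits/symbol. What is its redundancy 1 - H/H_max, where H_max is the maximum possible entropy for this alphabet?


H_max = log2(K) = log2(18) = 4.1699 bits/symbol. Redundancy = 1 - H/H_max = 1 - 3.24/4.1699 = 1 - 0.777 = 0.223

0.223


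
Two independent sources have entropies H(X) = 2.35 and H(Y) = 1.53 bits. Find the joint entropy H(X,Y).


For independent variables, H(X,Y) = H(X) + H(Y) = 2.35 + 1.53 = 3.88

3.88 bits


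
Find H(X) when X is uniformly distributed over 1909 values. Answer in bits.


H = log2(n) = log2(1909) = 10.8986

10.8986 bits


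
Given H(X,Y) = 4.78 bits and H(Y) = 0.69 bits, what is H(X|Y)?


H(X|Y) = H(X,Y) - H(Y) = 4.78 - 0.69 = 4.09

4.09 bits


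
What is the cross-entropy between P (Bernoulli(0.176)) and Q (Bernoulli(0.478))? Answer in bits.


H(P,Q) = -p*log2(q) - (1-p)*log2(1-q). -0.176*log2(0.478) = 0.187425; -0.824*log2(0.522) = 0.772812. H(P,Q) = 0.187425 + 0.772812 = 0.9602

0.9602 bits


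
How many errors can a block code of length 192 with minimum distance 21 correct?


Correction capability = floor((d-1)/2) = floor((21-1)/2) = 10

10 errors


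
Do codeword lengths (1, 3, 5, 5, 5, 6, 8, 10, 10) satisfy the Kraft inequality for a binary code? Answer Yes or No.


Kraft sum = sum(2^(-l_i)) = 0.7402, need <= 1. Result: satisfied (a binary prefix-free code with these lengths exists)

Yes


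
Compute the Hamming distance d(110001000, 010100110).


Count differing positions: ^ . . ^ . ^ ^ ^ . = 5 differences

5


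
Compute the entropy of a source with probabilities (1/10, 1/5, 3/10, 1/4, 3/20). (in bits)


H = -sum(p_i * log2(p_i)). Terms: -(1/10)*log2(1/10) = 0.332193; -(1/5)*log2(1/5) = 0.464386; -(3/10)*log2(3/10) = 0.521090; -(1/4)*log2(1/4) = 0.500000; -(3/20)*log2(3/20) = 0.410545. H = 0.332193 + 0.464386 + 0.521090 + 0.500000 + 0.410545 = 2.2282

2.2282 bits


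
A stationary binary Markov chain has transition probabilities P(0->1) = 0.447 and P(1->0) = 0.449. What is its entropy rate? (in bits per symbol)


Stationary distribution: pi_0 = p10/(p01+p10) = 0.5011, pi_1 = 0.4989. Entropy rate H' = pi_0*H(p01) + pi_1*H(p10) = 0.5011*0.9919 + 0.4989*0.9925 = 0.9922

0.9922 bits/symbol


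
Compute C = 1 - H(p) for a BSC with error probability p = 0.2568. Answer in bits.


H(p) = -p*log2(p) - (1-p)*log2(1-p) = -0.2568*log2(0.2568) - 0.7432*log2(0.7432) = 0.503657 + 0.318222 = 0.8219. C = 1 - H(p) = 1 - 0.8219 = 0.1781

0.1781 bits


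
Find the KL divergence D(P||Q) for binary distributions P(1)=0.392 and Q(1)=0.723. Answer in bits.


KL = p*log2(p/q) + (1-p)*log2((1-p)/(1-q)) = 0.392*log2(0.392/0.723) + 0.608*log2(0.608/0.277) = 0.3434

0.3434 bits


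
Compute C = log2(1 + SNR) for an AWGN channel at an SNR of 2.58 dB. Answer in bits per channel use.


SNR_linear = 10^(2.58/10) = 1.8113; C = log2(1 + SNR_linear) = log2(1 + 1.8113) = 1.4913

1.4913 bits/channel use


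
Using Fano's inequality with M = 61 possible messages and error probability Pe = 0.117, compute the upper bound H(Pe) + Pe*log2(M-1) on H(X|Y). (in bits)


H(Pe) = -Pe*log2(Pe) - (1-Pe)*log2(1-Pe) = -0.117*log2(0.117) - 0.883*log2(0.883) = 0.362164 + 0.158511 = 0.5207. Pe*log2(M-1) = 0.117*log2(60) = 0.691106. Bound = H(Pe) + Pe*log2(M-1) = 0.362164 + 0.158511 + 0.691106 = 1.2118

1.2118 bits


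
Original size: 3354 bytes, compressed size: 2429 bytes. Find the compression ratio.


Ratio = original / compressed = 3354 / 2429 = 1.3808

1.3808


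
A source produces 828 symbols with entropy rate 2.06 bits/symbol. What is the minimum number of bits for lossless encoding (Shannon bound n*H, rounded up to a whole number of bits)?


Minimum bits >= n * H = 828 * 2.06 = 1705.68, rounded up to a whole number of bits = 1706

1706 bits


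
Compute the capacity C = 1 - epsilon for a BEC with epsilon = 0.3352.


C = 1 - epsilon = 1 - 0.3352 = 0.6648

0.6648 bits


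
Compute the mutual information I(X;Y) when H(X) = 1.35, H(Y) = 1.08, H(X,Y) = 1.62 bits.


I(X;Y) = H(X) + H(Y) - H(X,Y) = 1.35 + 1.08 - 1.62 = 0.81

0.81 bits


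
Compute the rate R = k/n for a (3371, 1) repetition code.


Rate = k/n = 1/3371

1/3371


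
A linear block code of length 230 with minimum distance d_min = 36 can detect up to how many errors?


Detection capability = d_min - 1 = 36 - 1 = 35

35 errors


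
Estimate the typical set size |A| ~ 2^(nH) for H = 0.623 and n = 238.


log2|A_typical| = nH = 238 * 0.623 = 148.274, so |A_typical| ~ 2^148.274 = 4.314e+44

4.314e+44


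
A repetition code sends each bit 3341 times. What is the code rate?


Rate = k/n = 1/3341

1/3341


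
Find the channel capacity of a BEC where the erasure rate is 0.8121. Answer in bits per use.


C = 1 - epsilon = 1 - 0.8121 = 0.1879

0.1879 bits


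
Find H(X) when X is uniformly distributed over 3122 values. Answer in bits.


H = log2(n) = log2(3122) = 11.6083

11.6083 bits


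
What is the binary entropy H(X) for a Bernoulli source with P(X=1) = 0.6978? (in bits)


H = -p*log2(p) - (1-p)*log2(1-p). -0.6978*log2(0.6978) = 0.362238; -0.3022*log2(0.3022) = 0.521725. H = 0.362238 + 0.521725 = 0.884

0.884 bits


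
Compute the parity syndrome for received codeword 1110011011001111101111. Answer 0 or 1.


Syndrome = XOR of all bits = 1 XOR 1 XOR 1 XOR 0 XOR 0 XOR 1 XOR 1 XOR 0 XOR 1 XOR 1 XOR 0 XOR 0 XOR 1 XOR 1 XOR 1 XOR 1 XOR 1 XOR 0 XOR 1 XOR 1 XOR 1 XOR 1 = 0

0


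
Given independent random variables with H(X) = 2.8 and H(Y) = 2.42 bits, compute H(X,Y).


For independent variables, H(X,Y) = H(X) + H(Y) = 2.8 + 2.42 = 5.22

5.22 bits


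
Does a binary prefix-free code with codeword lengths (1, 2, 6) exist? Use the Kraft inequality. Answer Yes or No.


Kraft sum = sum(2^(-l_i)) = 0.7656, need <= 1. Result: satisfied (a binary prefix-free code with these lengths exists)

Yes


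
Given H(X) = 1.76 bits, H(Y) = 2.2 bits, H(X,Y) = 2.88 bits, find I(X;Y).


I(X;Y) = H(X) + H(Y) - H(X,Y) = 1.76 + 2.2 - 2.88 = 1.08

1.08 bits


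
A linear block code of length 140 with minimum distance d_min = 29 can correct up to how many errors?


Correction capability = floor((d-1)/2) = floor((29-1)/2) = 14

14 errors


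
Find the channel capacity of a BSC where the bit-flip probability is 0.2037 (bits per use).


H(p) = -p*log2(p) - (1-p)*log2(1-p) = -0.2037*log2(0.2037) - 0.7963*log2(0.7963) = 0.467590 + 0.261677 = 0.7293. C = 1 - H(p) = 1 - 0.7293 = 0.2707

0.2707 bits


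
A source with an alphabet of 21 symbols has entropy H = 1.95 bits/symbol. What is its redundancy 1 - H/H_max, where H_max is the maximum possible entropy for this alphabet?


H_max = log2(K) = log2(21) = 4.3923 bits/symbol. Redundancy = 1 - H/H_max = 1 - 1.95/4.3923 = 1 - 0.444 = 0.556

0.556


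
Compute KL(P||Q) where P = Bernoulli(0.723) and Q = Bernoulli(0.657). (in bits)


KL = p*log2(p/q) + (1-p)*log2((1-p)/(1-q)) = 0.723*log2(0.723/0.657) + 0.277*log2(0.277/0.343) = 0.0144

0.0144 bits


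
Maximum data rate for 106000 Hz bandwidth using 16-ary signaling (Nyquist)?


Rate = 2 * B * log2(M) = 2 * 106000 * 4.0 = 848000.0

848000.0 bps


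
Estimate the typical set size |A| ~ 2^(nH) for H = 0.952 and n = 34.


log2|A_typical| = nH = 34 * 0.952 = 32.368, so |A_typical| ~ 2^32.368 = 5.543e+09

5.543e+09


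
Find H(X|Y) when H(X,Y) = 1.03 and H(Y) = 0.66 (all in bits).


H(X|Y) = H(X,Y) - H(Y) = 1.03 - 0.66 = 0.37

0.37 bits


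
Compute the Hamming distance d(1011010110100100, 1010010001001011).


Count differing positions: . . . ^ . . . ^ ^ ^ ^ . ^ ^ ^ ^ = 9 differences

9


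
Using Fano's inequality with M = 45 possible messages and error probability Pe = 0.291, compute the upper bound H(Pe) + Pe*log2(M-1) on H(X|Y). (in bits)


H(Pe) = -Pe*log2(Pe) - (1-Pe)*log2(1-Pe) = -0.291*log2(0.291) - 0.709*log2(0.709) = 0.518245 + 0.351765 = 0.87. Pe*log2(M-1) = 0.291*log2(44) = 1.588695. Bound = H(Pe) + Pe*log2(M-1) = 0.518245 + 0.351765 + 1.588695 = 2.4587

2.4587 bits
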